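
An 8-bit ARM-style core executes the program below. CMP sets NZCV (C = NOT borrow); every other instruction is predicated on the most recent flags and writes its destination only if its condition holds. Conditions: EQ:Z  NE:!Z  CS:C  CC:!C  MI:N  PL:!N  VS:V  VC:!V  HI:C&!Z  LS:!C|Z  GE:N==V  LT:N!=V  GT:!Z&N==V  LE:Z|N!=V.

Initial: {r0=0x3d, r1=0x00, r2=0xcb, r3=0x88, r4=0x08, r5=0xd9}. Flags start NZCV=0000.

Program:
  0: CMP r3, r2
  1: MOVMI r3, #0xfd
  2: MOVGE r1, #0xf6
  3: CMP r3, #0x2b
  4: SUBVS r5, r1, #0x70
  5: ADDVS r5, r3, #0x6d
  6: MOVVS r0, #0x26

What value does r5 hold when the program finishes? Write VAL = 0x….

VAL = 0xd9

0: ✓ CMP  NZCV=1000
1: ✓ MOVMI  r3←0xfd
2: · MOVGE
3: ✓ CMP  NZCV=1010
4: · SUBVS
5: · ADDVS
6: · MOVVS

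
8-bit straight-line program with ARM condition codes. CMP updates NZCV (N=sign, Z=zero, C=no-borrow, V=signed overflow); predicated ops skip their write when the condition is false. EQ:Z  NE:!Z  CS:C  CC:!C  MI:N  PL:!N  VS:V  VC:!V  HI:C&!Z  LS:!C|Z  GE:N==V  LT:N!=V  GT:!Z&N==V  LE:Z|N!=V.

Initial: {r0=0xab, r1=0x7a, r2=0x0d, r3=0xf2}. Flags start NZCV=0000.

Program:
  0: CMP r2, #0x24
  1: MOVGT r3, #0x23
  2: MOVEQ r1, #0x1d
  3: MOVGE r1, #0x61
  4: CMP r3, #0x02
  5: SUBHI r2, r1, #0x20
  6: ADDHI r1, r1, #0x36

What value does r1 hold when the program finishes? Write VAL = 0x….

[0] flags=1000 → (cmp)
[1] flags=1000 GT?F → skip
[2] flags=1000 EQ?F → skip
[3] flags=1000 GE?F → skip
[4] flags=1010 → (cmp)
[5] flags=1010 HI?T → r2=0x5a
[6] flags=1010 HI?T → r1=0xb0

VAL = 0xb0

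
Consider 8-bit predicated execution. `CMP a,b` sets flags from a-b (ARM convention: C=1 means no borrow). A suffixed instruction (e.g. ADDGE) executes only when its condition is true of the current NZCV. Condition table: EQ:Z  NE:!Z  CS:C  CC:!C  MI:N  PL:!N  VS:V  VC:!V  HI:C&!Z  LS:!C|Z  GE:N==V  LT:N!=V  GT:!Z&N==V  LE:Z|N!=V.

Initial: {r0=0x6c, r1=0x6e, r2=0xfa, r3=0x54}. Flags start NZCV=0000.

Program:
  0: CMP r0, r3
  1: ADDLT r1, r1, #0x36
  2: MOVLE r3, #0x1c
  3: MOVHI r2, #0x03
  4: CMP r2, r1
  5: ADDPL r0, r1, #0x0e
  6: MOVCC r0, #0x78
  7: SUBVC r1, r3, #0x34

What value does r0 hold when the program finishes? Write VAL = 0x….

[0] flags=0010 → (cmp)
[1] flags=0010 LT?F → skip
[2] flags=0010 LE?F → skip
[3] flags=0010 HI?T → r2=0x03
[4] flags=1000 → (cmp)
[5] flags=1000 PL?F → skip
[6] flags=1000 CC?T → r0=0x78
[7] flags=1000 VC?T → r1=0x20

VAL = 0x78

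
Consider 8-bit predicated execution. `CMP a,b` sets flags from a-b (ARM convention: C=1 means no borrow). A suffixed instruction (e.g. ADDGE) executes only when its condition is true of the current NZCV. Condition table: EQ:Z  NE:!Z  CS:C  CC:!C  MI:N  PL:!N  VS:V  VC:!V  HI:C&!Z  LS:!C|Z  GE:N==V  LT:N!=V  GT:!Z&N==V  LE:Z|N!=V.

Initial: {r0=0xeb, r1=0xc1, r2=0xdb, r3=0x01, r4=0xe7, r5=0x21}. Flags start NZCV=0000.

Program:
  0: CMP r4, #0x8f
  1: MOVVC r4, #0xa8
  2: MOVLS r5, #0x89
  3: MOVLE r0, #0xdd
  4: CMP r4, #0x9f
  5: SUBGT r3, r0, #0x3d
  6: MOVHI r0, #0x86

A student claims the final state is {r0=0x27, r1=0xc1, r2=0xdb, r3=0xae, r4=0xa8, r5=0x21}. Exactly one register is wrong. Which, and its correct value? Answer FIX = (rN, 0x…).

FIX = (r0, 0x86)

[0] flags=0010 → (cmp)
[1] flags=0010 VC?T → r4=0xa8
[2] flags=0010 LS?F → skip
[3] flags=0010 LE?F → skip
[4] flags=0010 → (cmp)
[5] flags=0010 GT?T → r3=0xae
[6] flags=0010 HI?T → r0=0x86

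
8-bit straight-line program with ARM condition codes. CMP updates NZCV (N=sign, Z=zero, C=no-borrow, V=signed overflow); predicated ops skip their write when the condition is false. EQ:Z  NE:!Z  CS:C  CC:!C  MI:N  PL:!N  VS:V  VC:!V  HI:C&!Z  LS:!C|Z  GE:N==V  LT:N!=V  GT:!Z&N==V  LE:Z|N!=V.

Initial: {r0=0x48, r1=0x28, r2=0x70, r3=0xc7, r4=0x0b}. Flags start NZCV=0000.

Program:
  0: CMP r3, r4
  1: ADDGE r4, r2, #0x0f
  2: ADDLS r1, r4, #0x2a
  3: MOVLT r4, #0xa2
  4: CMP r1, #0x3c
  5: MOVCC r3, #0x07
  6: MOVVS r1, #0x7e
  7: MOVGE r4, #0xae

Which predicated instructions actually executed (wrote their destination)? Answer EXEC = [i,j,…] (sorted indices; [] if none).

0: ✓ CMP  NZCV=1010
1: · ADDGE
2: · ADDLS
3: ✓ MOVLT  r4←0xa2
4: ✓ CMP  NZCV=1000
5: ✓ MOVCC  r3←0x07
6: · MOVVS
7: · MOVGE

EXEC = [3,5]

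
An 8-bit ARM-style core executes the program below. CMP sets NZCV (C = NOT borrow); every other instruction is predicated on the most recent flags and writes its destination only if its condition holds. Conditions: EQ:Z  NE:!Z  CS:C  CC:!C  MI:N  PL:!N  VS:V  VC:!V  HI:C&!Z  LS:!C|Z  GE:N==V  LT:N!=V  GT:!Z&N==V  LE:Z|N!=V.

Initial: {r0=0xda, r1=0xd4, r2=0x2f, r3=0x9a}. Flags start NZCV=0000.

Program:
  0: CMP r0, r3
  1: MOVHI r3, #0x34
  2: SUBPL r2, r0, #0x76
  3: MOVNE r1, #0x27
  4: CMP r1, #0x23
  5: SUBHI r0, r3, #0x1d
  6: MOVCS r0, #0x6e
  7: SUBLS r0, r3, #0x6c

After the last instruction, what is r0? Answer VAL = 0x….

VAL = 0x6e

0: ✓ CMP  NZCV=0010
1: ✓ MOVHI  r3←0x34
2: ✓ SUBPL  r2←0x64
3: ✓ MOVNE  r1←0x27
4: ✓ CMP  NZCV=0010
5: ✓ SUBHI  r0←0x17
6: ✓ MOVCS  r0←0x6e
7: · SUBLS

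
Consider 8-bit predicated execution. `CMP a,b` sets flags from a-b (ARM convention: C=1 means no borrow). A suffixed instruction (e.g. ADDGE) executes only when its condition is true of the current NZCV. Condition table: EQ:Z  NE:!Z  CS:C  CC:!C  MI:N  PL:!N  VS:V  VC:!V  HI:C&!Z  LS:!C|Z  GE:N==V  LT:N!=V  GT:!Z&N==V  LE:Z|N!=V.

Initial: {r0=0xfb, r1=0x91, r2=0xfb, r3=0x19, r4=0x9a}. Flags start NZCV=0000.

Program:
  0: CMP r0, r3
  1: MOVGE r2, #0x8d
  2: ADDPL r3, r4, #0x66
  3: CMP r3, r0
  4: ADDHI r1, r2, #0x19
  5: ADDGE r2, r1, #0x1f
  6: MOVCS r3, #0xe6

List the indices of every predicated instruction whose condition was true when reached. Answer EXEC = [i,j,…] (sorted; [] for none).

[0] flags=1010 → (cmp)
[1] flags=1010 GE?F → skip
[2] flags=1010 PL?F → skip
[3] flags=0000 → (cmp)
[4] flags=0000 HI?F → skip
[5] flags=0000 GE?T → r2=0xb0
[6] flags=0000 CS?F → skip

EXEC = [5]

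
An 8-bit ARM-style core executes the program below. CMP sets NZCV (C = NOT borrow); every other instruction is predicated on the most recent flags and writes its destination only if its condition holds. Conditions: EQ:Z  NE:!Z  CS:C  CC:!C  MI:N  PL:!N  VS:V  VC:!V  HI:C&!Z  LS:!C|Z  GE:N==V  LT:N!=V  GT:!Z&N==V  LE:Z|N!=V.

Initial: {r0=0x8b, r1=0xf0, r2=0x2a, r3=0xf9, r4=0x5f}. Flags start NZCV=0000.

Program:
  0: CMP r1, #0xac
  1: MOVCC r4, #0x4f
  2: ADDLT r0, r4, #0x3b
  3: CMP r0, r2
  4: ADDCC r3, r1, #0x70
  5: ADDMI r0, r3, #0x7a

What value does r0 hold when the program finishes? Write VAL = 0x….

VAL = 0x8b

[0] flags=0010 → (cmp)
[1] flags=0010 CC?F → skip
[2] flags=0010 LT?F → skip
[3] flags=0011 → (cmp)
[4] flags=0011 CC?F → skip
[5] flags=0011 MI?F → skip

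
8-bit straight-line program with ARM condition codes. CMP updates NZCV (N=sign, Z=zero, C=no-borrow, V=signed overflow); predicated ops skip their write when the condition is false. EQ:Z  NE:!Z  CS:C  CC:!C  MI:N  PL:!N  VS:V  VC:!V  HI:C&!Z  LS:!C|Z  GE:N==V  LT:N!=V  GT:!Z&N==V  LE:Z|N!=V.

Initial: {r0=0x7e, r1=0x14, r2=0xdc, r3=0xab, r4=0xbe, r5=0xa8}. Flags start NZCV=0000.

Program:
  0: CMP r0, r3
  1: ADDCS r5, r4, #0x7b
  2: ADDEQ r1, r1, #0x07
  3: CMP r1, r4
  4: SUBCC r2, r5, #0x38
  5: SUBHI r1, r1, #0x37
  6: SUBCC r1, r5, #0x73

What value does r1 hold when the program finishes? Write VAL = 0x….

VAL = 0x35

0: ✓ CMP  NZCV=1001
1: · ADDCS
2: · ADDEQ
3: ✓ CMP  NZCV=0000
4: ✓ SUBCC  r2←0x70
5: · SUBHI
6: ✓ SUBCC  r1←0x35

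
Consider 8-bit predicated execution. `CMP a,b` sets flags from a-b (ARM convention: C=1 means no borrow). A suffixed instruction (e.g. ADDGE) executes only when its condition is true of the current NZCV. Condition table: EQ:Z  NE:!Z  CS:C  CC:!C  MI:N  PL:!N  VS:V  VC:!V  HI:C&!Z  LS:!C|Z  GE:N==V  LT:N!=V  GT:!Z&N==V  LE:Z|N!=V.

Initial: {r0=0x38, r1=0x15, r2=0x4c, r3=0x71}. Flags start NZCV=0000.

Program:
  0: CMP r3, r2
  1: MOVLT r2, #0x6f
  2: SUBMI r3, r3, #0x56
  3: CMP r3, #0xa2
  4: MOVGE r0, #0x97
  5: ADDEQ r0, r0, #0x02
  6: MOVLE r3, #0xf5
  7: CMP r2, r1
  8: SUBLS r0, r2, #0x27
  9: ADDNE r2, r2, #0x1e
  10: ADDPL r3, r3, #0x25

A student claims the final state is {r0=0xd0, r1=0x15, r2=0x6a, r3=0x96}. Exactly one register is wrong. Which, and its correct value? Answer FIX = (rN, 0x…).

[0] flags=0010 → (cmp)
[1] flags=0010 LT?F → skip
[2] flags=0010 MI?F → skip
[3] flags=1001 → (cmp)
[4] flags=1001 GE?T → r0=0x97
[5] flags=1001 EQ?F → skip
[6] flags=1001 LE?F → skip
[7] flags=0010 → (cmp)
[8] flags=0010 LS?F → skip
[9] flags=0010 NE?T → r2=0x6a
[10] flags=0010 PL?T → r3=0x96

FIX = (r0, 0x97)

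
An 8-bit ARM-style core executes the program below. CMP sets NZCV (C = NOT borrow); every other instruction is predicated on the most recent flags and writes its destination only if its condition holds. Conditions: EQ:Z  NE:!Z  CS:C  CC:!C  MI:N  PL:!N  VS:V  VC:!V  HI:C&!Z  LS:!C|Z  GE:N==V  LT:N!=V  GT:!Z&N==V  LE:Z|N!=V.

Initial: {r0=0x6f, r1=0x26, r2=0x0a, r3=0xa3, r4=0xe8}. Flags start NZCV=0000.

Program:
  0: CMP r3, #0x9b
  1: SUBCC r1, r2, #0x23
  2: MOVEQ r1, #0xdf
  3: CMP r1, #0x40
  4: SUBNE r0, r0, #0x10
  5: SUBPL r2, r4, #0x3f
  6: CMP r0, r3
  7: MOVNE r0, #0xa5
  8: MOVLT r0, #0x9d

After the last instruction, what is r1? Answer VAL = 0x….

VAL = 0x26

[0] flags=0010 → (cmp)
[1] flags=0010 CC?F → skip
[2] flags=0010 EQ?F → skip
[3] flags=1000 → (cmp)
[4] flags=1000 NE?T → r0=0x5f
[5] flags=1000 PL?F → skip
[6] flags=1001 → (cmp)
[7] flags=1001 NE?T → r0=0xa5
[8] flags=1001 LT?F → skip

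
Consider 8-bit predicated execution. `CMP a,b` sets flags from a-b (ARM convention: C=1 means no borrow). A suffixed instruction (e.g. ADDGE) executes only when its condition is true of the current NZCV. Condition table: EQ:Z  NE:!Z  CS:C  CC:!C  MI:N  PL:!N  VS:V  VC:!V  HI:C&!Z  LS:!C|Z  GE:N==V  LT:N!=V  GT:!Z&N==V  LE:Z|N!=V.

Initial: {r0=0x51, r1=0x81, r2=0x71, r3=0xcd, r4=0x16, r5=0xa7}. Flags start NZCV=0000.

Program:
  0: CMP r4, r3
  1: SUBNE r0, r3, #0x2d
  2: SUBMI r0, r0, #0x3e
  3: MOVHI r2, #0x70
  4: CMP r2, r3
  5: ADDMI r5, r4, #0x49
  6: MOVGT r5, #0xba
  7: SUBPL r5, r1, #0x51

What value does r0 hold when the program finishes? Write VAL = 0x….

VAL = 0xa0

[0] flags=0000 → (cmp)
[1] flags=0000 NE?T → r0=0xa0
[2] flags=0000 MI?F → skip
[3] flags=0000 HI?F → skip
[4] flags=1001 → (cmp)
[5] flags=1001 MI?T → r5=0x5f
[6] flags=1001 GT?T → r5=0xba
[7] flags=1001 PL?F → skip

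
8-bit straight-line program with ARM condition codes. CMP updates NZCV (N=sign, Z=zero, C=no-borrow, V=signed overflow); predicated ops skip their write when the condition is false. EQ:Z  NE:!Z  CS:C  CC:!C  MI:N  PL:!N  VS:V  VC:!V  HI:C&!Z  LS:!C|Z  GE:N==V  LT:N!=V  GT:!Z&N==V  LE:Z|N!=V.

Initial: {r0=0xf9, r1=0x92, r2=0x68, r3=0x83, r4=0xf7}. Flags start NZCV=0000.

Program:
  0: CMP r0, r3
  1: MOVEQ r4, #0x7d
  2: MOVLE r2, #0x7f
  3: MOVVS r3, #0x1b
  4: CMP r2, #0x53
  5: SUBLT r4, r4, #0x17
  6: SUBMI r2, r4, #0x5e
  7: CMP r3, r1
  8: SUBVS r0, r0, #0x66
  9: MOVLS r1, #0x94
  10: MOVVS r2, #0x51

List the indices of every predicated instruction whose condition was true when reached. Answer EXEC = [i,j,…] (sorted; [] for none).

EXEC = [9]

0: ✓ CMP  NZCV=0010
1: · MOVEQ
2: · MOVLE
3: · MOVVS
4: ✓ CMP  NZCV=0010
5: · SUBLT
6: · SUBMI
7: ✓ CMP  NZCV=1000
8: · SUBVS
9: ✓ MOVLS  r1←0x94
10: · MOVVS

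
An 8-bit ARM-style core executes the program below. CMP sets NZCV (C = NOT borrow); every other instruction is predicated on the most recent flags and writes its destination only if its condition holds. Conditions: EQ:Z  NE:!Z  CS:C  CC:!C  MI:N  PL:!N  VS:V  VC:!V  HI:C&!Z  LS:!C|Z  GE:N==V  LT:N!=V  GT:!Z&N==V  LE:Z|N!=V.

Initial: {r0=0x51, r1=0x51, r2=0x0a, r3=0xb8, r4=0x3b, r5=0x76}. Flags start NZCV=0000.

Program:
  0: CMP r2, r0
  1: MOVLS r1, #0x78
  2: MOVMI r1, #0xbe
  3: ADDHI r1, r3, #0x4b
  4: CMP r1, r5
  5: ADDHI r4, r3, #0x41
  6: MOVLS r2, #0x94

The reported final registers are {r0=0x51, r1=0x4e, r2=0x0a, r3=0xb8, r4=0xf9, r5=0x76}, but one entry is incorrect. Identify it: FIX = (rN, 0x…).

FIX = (r1, 0xbe)

0: ✓ CMP  NZCV=1000
1: ✓ MOVLS  r1←0x78
2: ✓ MOVMI  r1←0xbe
3: · ADDHI
4: ✓ CMP  NZCV=0011
5: ✓ ADDHI  r4←0xf9
6: · MOVLS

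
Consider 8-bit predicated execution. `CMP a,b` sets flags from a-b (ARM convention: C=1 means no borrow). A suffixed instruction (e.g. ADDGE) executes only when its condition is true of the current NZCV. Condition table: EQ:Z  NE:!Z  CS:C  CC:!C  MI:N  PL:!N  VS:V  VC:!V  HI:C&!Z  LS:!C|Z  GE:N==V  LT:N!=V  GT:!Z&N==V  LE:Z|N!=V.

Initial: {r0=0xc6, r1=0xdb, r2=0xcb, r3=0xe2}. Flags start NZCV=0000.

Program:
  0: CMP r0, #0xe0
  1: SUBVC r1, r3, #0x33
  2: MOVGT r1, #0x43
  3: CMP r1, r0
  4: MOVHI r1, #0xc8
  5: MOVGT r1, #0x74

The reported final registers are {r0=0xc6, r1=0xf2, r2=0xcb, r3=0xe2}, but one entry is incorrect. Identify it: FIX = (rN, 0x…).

0: ✓ CMP  NZCV=1000
1: ✓ SUBVC  r1←0xaf
2: · MOVGT
3: ✓ CMP  NZCV=1000
4: · MOVHI
5: · MOVGT

FIX = (r1, 0xaf)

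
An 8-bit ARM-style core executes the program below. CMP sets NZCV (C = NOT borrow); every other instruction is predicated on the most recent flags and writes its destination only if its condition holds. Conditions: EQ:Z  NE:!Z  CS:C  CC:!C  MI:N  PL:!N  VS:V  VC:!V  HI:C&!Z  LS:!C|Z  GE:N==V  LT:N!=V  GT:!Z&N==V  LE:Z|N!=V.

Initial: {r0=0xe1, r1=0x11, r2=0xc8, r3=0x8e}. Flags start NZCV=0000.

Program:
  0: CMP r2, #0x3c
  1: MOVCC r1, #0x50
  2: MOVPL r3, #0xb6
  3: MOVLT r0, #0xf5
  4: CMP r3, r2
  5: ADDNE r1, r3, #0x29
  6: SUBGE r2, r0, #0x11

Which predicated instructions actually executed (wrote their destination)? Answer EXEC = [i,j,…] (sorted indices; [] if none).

[0] flags=1010 → (cmp)
[1] flags=1010 CC?F → skip
[2] flags=1010 PL?F → skip
[3] flags=1010 LT?T → r0=0xf5
[4] flags=1000 → (cmp)
[5] flags=1000 NE?T → r1=0xb7
[6] flags=1000 GE?F → skip

EXEC = [3,5]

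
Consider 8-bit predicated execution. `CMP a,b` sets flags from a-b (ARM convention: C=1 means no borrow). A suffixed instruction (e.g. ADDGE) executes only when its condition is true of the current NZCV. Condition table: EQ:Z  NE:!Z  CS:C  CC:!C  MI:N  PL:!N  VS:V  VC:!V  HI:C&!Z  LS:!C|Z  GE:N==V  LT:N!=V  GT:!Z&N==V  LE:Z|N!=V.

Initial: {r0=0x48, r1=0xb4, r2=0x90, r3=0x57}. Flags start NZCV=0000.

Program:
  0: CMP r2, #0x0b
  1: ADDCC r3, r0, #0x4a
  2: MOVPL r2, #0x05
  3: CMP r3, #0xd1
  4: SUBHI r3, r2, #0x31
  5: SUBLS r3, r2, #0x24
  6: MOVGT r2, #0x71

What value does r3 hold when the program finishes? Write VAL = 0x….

VAL = 0x6c

0: ✓ CMP  NZCV=1010
1: · ADDCC
2: · MOVPL
3: ✓ CMP  NZCV=1001
4: · SUBHI
5: ✓ SUBLS  r3←0x6c
6: ✓ MOVGT  r2←0x71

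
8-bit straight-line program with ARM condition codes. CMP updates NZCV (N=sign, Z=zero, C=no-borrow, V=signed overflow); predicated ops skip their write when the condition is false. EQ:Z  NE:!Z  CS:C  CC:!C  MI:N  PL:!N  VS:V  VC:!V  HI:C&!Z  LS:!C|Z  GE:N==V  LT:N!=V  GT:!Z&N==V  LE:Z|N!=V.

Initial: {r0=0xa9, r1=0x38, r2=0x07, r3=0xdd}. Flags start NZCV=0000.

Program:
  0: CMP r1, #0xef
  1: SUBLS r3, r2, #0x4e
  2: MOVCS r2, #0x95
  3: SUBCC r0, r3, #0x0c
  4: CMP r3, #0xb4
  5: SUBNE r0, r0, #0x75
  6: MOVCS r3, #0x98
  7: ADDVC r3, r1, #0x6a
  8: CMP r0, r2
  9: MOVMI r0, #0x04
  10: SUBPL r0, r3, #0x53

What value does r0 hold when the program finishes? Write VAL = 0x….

VAL = 0x4f

[0] flags=0000 → (cmp)
[1] flags=0000 LS?T → r3=0xb9
[2] flags=0000 CS?F → skip
[3] flags=0000 CC?T → r0=0xad
[4] flags=0010 → (cmp)
[5] flags=0010 NE?T → r0=0x38
[6] flags=0010 CS?T → r3=0x98
[7] flags=0010 VC?T → r3=0xa2
[8] flags=0010 → (cmp)
[9] flags=0010 MI?F → skip
[10] flags=0010 PL?T → r0=0x4f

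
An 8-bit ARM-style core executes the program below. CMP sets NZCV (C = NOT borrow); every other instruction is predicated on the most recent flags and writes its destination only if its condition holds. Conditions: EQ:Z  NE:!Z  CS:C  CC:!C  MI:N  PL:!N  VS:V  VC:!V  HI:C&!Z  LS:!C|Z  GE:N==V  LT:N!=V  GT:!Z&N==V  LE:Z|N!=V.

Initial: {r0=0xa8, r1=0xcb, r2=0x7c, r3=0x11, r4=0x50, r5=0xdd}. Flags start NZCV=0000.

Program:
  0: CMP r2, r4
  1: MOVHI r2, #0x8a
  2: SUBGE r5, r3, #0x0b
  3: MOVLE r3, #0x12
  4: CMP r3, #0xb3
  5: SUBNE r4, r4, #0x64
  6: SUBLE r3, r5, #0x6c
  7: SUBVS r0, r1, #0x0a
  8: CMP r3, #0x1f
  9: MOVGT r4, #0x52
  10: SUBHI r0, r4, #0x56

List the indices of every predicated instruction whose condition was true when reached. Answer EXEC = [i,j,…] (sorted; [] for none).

0: ✓ CMP  NZCV=0010
1: ✓ MOVHI  r2←0x8a
2: ✓ SUBGE  r5←0x06
3: · MOVLE
4: ✓ CMP  NZCV=0000
5: ✓ SUBNE  r4←0xec
6: · SUBLE
7: · SUBVS
8: ✓ CMP  NZCV=1000
9: · MOVGT
10: · SUBHI

EXEC = [1,2,5]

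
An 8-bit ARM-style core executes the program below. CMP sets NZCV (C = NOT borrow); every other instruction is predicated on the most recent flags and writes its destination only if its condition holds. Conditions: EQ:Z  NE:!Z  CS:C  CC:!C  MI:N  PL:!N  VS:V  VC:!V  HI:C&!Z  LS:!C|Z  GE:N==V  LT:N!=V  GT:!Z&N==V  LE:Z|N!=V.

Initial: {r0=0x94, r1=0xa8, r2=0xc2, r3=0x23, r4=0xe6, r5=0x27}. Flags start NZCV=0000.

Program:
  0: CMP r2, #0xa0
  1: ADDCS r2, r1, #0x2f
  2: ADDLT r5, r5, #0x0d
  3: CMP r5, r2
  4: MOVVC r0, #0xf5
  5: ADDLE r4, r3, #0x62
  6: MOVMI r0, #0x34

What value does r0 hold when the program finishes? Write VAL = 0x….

VAL = 0xf5

[0] flags=0010 → (cmp)
[1] flags=0010 CS?T → r2=0xd7
[2] flags=0010 LT?F → skip
[3] flags=0000 → (cmp)
[4] flags=0000 VC?T → r0=0xf5
[5] flags=0000 LE?F → skip
[6] flags=0000 MI?F → skip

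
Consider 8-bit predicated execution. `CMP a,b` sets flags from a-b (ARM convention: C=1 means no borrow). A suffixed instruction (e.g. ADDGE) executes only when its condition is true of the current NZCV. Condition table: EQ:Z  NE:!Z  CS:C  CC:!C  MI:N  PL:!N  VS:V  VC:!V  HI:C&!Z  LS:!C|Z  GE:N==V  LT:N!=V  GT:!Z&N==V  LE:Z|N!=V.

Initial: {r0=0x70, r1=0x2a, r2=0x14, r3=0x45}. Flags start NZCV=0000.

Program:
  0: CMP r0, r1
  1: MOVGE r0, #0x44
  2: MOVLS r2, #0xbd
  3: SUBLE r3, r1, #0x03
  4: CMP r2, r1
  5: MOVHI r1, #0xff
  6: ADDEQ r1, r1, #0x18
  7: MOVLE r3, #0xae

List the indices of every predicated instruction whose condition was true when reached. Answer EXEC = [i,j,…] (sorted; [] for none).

0: ✓ CMP  NZCV=0010
1: ✓ MOVGE  r0←0x44
2: · MOVLS
3: · SUBLE
4: ✓ CMP  NZCV=1000
5: · MOVHI
6: · ADDEQ
7: ✓ MOVLE  r3←0xae

EXEC = [1,7]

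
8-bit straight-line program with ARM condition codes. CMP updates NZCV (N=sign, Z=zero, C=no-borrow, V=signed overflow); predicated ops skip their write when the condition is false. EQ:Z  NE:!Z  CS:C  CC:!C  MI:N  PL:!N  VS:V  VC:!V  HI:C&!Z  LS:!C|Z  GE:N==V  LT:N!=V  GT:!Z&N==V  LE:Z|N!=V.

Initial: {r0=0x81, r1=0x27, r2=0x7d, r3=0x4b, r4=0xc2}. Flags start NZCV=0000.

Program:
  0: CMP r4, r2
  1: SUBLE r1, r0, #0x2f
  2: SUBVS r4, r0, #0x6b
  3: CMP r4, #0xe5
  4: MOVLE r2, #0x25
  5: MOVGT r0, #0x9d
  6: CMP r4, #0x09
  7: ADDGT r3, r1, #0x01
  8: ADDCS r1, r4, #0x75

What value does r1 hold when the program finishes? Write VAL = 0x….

VAL = 0x8b

0: ✓ CMP  NZCV=0011
1: ✓ SUBLE  r1←0x52
2: ✓ SUBVS  r4←0x16
3: ✓ CMP  NZCV=0000
4: · MOVLE
5: ✓ MOVGT  r0←0x9d
6: ✓ CMP  NZCV=0010
7: ✓ ADDGT  r3←0x53
8: ✓ ADDCS  r1←0x8b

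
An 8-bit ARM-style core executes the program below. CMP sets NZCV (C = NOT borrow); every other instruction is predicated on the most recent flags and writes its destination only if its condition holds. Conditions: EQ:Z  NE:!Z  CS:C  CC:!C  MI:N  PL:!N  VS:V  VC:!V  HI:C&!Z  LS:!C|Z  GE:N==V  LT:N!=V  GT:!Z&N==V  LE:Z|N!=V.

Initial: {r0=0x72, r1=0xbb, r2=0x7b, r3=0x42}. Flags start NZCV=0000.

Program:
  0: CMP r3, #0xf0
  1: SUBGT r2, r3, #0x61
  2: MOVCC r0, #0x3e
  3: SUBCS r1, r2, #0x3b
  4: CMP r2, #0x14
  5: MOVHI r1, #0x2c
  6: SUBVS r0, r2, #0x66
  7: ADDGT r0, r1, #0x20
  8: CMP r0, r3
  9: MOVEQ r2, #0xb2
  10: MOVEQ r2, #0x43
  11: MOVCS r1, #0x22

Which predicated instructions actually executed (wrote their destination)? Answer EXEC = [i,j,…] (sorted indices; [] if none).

[0] flags=0000 → (cmp)
[1] flags=0000 GT?T → r2=0xe1
[2] flags=0000 CC?T → r0=0x3e
[3] flags=0000 CS?F → skip
[4] flags=1010 → (cmp)
[5] flags=1010 HI?T → r1=0x2c
[6] flags=1010 VS?F → skip
[7] flags=1010 GT?F → skip
[8] flags=1000 → (cmp)
[9] flags=1000 EQ?F → skip
[10] flags=1000 EQ?F → skip
[11] flags=1000 CS?F → skip

EXEC = [1,2,5]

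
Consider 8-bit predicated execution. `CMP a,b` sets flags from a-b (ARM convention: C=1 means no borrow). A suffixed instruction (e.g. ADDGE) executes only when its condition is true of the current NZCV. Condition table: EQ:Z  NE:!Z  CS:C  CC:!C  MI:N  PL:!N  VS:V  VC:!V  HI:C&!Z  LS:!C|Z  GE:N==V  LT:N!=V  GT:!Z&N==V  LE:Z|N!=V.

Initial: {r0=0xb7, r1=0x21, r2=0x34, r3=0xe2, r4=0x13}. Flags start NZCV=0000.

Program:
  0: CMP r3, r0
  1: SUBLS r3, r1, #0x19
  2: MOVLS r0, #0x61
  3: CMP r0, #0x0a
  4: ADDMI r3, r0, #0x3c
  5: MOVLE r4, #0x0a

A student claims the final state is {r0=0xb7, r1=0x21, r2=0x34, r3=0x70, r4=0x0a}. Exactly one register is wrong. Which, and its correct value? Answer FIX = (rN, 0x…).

0: ✓ CMP  NZCV=0010
1: · SUBLS
2: · MOVLS
3: ✓ CMP  NZCV=1010
4: ✓ ADDMI  r3←0xf3
5: ✓ MOVLE  r4←0x0a

FIX = (r3, 0xf3)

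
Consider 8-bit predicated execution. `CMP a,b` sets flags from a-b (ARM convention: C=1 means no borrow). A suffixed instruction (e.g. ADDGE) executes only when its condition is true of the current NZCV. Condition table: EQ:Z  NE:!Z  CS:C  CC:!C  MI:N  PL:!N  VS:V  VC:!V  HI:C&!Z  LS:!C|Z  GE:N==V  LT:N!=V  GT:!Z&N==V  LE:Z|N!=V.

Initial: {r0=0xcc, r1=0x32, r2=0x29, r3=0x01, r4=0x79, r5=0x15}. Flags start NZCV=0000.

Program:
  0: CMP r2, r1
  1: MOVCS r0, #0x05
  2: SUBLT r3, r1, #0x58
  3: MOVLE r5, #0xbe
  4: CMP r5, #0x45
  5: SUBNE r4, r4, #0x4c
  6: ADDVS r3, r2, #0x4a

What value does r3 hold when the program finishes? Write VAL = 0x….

0: ✓ CMP  NZCV=1000
1: · MOVCS
2: ✓ SUBLT  r3←0xda
3: ✓ MOVLE  r5←0xbe
4: ✓ CMP  NZCV=0011
5: ✓ SUBNE  r4←0x2d
6: ✓ ADDVS  r3←0x73

VAL = 0x73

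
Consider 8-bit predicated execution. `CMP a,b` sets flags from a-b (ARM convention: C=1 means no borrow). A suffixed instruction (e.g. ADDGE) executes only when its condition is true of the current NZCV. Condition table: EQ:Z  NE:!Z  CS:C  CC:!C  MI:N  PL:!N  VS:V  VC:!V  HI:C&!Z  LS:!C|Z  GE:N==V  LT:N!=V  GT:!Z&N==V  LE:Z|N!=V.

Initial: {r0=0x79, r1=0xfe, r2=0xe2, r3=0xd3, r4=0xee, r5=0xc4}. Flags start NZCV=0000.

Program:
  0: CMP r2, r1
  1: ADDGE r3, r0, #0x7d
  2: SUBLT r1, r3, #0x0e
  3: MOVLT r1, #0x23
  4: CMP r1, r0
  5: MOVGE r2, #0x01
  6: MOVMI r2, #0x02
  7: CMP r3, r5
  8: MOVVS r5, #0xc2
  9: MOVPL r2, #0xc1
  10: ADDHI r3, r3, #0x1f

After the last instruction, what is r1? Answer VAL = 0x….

VAL = 0x23

[0] flags=1000 → (cmp)
[1] flags=1000 GE?F → skip
[2] flags=1000 LT?T → r1=0xc5
[3] flags=1000 LT?T → r1=0x23
[4] flags=1000 → (cmp)
[5] flags=1000 GE?F → skip
[6] flags=1000 MI?T → r2=0x02
[7] flags=0010 → (cmp)
[8] flags=0010 VS?F → skip
[9] flags=0010 PL?T → r2=0xc1
[10] flags=0010 HI?T → r3=0xf2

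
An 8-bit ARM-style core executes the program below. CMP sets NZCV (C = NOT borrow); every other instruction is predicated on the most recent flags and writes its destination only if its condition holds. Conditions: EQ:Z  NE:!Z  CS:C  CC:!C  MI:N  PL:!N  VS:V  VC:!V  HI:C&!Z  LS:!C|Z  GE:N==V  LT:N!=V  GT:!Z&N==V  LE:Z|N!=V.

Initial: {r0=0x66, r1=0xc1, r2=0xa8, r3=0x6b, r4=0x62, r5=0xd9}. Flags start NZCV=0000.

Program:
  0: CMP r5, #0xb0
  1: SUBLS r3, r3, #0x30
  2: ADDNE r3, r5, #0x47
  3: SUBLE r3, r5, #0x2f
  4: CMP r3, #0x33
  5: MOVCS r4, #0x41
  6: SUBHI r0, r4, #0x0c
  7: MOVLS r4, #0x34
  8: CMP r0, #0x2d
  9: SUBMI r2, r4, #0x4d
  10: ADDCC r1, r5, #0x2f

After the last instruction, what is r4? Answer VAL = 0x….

VAL = 0x34

0: ✓ CMP  NZCV=0010
1: · SUBLS
2: ✓ ADDNE  r3←0x20
3: · SUBLE
4: ✓ CMP  NZCV=1000
5: · MOVCS
6: · SUBHI
7: ✓ MOVLS  r4←0x34
8: ✓ CMP  NZCV=0010
9: · SUBMI
10: · ADDCC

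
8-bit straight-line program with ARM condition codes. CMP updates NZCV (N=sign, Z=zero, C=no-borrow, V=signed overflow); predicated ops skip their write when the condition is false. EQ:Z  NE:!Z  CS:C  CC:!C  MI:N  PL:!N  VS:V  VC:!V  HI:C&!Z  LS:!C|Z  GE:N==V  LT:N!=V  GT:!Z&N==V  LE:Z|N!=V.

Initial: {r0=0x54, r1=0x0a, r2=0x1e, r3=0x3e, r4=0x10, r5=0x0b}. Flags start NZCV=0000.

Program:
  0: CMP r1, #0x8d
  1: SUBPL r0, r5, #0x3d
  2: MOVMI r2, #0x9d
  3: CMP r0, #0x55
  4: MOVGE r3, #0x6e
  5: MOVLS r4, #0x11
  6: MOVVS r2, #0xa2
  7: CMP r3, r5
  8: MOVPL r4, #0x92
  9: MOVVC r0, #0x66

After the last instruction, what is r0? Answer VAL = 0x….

0: ✓ CMP  NZCV=0000
1: ✓ SUBPL  r0←0xce
2: · MOVMI
3: ✓ CMP  NZCV=0011
4: · MOVGE
5: · MOVLS
6: ✓ MOVVS  r2←0xa2
7: ✓ CMP  NZCV=0010
8: ✓ MOVPL  r4←0x92
9: ✓ MOVVC  r0←0x66

VAL = 0x66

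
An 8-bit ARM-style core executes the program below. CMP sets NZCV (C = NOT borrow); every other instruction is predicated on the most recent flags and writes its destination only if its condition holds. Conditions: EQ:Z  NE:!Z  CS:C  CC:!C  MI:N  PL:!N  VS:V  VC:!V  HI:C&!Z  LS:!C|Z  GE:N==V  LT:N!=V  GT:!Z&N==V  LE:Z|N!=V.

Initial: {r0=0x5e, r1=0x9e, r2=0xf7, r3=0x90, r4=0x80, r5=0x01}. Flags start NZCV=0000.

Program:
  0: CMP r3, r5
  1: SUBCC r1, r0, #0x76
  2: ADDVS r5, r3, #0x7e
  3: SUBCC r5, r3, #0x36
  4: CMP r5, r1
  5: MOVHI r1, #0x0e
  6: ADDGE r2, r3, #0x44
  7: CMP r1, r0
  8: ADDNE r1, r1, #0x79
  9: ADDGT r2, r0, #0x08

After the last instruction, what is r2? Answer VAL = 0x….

0: ✓ CMP  NZCV=1010
1: · SUBCC
2: · ADDVS
3: · SUBCC
4: ✓ CMP  NZCV=0000
5: · MOVHI
6: ✓ ADDGE  r2←0xd4
7: ✓ CMP  NZCV=0011
8: ✓ ADDNE  r1←0x17
9: · ADDGT

VAL = 0xd4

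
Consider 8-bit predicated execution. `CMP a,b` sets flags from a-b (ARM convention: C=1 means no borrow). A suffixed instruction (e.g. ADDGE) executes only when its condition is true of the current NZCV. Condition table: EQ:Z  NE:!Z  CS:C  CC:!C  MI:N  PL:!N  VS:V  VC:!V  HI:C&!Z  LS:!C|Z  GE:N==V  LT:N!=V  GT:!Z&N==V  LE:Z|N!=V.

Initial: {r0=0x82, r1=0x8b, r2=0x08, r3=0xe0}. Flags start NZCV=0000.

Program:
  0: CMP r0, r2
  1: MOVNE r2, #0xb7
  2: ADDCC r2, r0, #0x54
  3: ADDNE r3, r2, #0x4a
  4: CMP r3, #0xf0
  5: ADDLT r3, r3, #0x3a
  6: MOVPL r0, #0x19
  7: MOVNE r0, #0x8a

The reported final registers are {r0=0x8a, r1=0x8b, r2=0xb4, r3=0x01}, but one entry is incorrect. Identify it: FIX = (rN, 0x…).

FIX = (r2, 0xb7)

[0] flags=0011 → (cmp)
[1] flags=0011 NE?T → r2=0xb7
[2] flags=0011 CC?F → skip
[3] flags=0011 NE?T → r3=0x01
[4] flags=0000 → (cmp)
[5] flags=0000 LT?F → skip
[6] flags=0000 PL?T → r0=0x19
[7] flags=0000 NE?T → r0=0x8a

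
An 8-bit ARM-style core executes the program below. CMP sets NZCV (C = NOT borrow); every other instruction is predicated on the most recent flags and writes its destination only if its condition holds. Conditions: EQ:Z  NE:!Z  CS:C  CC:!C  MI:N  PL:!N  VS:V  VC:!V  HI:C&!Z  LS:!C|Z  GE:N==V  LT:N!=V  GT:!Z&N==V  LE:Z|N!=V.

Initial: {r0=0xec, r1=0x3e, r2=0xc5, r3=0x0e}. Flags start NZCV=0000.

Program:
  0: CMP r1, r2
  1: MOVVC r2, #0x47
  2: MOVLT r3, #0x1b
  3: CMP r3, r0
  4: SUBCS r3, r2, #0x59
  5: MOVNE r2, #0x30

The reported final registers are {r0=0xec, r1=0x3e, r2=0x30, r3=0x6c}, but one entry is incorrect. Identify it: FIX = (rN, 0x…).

FIX = (r3, 0x0e)

0: ✓ CMP  NZCV=0000
1: ✓ MOVVC  r2←0x47
2: · MOVLT
3: ✓ CMP  NZCV=0000
4: · SUBCS
5: ✓ MOVNE  r2←0x30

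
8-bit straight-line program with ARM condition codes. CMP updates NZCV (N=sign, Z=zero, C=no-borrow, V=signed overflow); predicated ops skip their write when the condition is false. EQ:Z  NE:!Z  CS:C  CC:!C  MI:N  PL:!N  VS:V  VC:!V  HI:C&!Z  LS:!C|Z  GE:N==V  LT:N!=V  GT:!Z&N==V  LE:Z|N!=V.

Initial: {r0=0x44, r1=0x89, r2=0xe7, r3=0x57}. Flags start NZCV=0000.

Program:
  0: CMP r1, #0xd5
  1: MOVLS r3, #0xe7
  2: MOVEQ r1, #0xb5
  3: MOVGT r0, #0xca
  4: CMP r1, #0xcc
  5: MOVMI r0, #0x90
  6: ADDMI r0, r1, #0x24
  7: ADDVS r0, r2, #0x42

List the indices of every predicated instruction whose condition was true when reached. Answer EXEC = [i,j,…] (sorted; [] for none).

[0] flags=1000 → (cmp)
[1] flags=1000 LS?T → r3=0xe7
[2] flags=1000 EQ?F → skip
[3] flags=1000 GT?F → skip
[4] flags=1000 → (cmp)
[5] flags=1000 MI?T → r0=0x90
[6] flags=1000 MI?T → r0=0xad
[7] flags=1000 VS?F → skip

EXEC = [1,5,6]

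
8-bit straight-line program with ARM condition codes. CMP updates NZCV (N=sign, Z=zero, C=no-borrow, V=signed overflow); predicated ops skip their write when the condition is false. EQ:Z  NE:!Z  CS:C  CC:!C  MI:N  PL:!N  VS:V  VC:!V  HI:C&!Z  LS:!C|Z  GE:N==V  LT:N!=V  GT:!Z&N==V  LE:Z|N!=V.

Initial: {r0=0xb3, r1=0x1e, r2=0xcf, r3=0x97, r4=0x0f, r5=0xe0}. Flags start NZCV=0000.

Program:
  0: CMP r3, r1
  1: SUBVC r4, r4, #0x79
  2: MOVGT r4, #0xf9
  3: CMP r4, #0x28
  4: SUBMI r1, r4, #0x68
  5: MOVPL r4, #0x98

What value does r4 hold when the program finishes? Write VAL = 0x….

[0] flags=0011 → (cmp)
[1] flags=0011 VC?F → skip
[2] flags=0011 GT?F → skip
[3] flags=1000 → (cmp)
[4] flags=1000 MI?T → r1=0xa7
[5] flags=1000 PL?F → skip

VAL = 0x0f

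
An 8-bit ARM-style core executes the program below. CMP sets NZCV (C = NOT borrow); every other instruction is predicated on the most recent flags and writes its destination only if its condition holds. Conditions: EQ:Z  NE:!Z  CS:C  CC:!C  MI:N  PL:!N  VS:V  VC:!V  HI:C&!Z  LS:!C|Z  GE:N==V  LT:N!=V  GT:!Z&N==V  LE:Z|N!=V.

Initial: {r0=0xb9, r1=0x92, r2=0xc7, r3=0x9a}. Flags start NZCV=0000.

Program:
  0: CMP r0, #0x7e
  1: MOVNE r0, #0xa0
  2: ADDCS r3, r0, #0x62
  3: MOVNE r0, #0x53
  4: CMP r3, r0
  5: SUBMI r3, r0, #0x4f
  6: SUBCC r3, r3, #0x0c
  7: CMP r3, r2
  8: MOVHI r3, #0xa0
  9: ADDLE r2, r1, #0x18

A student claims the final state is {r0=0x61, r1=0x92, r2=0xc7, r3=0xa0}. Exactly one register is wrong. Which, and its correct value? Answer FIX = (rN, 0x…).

FIX = (r0, 0x53)

0: ✓ CMP  NZCV=0011
1: ✓ MOVNE  r0←0xa0
2: ✓ ADDCS  r3←0x02
3: ✓ MOVNE  r0←0x53
4: ✓ CMP  NZCV=1000
5: ✓ SUBMI  r3←0x04
6: ✓ SUBCC  r3←0xf8
7: ✓ CMP  NZCV=0010
8: ✓ MOVHI  r3←0xa0
9: · ADDLE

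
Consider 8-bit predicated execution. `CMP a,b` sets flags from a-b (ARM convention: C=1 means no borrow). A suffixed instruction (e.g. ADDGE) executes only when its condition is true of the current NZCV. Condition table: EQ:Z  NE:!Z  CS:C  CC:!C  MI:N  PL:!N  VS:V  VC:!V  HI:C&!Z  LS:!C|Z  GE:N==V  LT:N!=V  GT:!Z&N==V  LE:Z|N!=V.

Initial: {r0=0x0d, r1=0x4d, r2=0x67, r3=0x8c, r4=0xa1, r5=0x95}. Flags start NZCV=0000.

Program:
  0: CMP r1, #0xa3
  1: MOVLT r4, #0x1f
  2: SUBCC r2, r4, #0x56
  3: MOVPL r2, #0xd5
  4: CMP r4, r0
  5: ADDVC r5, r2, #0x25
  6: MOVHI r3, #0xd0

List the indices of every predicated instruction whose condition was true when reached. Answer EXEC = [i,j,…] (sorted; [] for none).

0: ✓ CMP  NZCV=1001
1: · MOVLT
2: ✓ SUBCC  r2←0x4b
3: · MOVPL
4: ✓ CMP  NZCV=1010
5: ✓ ADDVC  r5←0x70
6: ✓ MOVHI  r3←0xd0

EXEC = [2,5,6]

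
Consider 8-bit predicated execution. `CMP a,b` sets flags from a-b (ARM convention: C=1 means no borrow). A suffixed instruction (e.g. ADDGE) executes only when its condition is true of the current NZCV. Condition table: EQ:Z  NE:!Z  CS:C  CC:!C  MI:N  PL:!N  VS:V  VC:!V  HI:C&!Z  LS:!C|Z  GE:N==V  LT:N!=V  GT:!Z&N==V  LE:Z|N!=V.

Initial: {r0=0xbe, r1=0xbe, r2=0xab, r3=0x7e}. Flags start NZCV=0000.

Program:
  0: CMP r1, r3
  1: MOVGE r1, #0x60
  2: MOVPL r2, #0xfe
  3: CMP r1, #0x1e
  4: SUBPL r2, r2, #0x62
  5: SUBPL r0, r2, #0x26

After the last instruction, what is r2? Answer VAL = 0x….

VAL = 0xfe

0: ✓ CMP  NZCV=0011
1: · MOVGE
2: ✓ MOVPL  r2←0xfe
3: ✓ CMP  NZCV=1010
4: · SUBPL
5: · SUBPL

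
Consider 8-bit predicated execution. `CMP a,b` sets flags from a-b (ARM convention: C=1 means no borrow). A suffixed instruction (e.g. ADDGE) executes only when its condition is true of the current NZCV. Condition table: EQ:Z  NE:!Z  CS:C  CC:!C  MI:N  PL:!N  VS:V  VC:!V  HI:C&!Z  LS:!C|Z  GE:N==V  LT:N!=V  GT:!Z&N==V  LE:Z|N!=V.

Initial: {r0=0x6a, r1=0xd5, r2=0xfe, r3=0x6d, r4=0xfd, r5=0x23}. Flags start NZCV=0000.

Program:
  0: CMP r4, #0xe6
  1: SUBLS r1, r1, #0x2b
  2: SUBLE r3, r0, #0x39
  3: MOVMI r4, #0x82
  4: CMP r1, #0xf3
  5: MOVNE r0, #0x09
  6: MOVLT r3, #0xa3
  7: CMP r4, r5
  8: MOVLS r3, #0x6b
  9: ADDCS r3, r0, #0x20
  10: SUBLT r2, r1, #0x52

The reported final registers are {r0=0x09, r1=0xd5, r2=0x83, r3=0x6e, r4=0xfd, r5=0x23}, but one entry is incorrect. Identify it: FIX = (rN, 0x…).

0: ✓ CMP  NZCV=0010
1: · SUBLS
2: · SUBLE
3: · MOVMI
4: ✓ CMP  NZCV=1000
5: ✓ MOVNE  r0←0x09
6: ✓ MOVLT  r3←0xa3
7: ✓ CMP  NZCV=1010
8: · MOVLS
9: ✓ ADDCS  r3←0x29
10: ✓ SUBLT  r2←0x83

FIX = (r3, 0x29)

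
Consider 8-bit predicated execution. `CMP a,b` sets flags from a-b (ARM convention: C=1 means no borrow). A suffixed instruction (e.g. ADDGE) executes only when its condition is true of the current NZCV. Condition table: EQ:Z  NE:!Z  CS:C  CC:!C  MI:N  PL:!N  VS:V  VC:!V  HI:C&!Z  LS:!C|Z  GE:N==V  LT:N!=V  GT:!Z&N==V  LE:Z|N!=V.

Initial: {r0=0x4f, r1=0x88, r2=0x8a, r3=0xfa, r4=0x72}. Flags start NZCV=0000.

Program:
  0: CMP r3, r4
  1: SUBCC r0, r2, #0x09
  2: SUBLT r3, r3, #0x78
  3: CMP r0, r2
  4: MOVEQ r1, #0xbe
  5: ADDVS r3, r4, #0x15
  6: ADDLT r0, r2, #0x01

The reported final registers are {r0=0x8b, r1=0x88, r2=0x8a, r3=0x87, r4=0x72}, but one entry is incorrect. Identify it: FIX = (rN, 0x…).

FIX = (r0, 0x4f)

[0] flags=1010 → (cmp)
[1] flags=1010 CC?F → skip
[2] flags=1010 LT?T → r3=0x82
[3] flags=1001 → (cmp)
[4] flags=1001 EQ?F → skip
[5] flags=1001 VS?T → r3=0x87
[6] flags=1001 LT?F → skip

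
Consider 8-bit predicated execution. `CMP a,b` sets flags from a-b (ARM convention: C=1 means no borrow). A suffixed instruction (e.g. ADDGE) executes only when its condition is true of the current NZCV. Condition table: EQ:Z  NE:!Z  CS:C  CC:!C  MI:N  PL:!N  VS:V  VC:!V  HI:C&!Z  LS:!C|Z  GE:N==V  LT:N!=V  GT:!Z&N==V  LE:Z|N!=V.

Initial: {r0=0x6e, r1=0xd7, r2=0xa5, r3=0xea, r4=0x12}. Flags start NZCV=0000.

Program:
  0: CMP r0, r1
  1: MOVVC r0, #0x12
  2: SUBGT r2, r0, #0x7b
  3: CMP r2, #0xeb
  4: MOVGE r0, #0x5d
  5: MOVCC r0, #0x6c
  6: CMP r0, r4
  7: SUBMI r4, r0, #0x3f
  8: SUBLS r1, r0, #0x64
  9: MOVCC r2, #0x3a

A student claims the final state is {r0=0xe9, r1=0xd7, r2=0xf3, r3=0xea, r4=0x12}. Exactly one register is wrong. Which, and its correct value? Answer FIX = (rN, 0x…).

[0] flags=1001 → (cmp)
[1] flags=1001 VC?F → skip
[2] flags=1001 GT?T → r2=0xf3
[3] flags=0010 → (cmp)
[4] flags=0010 GE?T → r0=0x5d
[5] flags=0010 CC?F → skip
[6] flags=0010 → (cmp)
[7] flags=0010 MI?F → skip
[8] flags=0010 LS?F → skip
[9] flags=0010 CC?F → skip

FIX = (r0, 0x5d)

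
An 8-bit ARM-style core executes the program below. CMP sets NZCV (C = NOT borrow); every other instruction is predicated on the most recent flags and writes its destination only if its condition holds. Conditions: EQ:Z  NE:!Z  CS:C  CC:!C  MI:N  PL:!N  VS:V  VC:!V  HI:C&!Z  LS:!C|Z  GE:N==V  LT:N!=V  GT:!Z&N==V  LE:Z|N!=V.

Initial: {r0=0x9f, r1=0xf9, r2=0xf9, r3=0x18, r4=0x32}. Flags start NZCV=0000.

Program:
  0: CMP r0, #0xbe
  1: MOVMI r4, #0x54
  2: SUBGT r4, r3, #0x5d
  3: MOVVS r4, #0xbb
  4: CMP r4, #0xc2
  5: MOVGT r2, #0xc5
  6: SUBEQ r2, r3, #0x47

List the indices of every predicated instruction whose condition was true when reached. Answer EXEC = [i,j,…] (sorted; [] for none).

EXEC = [1,5]

0: ✓ CMP  NZCV=1000
1: ✓ MOVMI  r4←0x54
2: · SUBGT
3: · MOVVS
4: ✓ CMP  NZCV=1001
5: ✓ MOVGT  r2←0xc5
6: · SUBEQ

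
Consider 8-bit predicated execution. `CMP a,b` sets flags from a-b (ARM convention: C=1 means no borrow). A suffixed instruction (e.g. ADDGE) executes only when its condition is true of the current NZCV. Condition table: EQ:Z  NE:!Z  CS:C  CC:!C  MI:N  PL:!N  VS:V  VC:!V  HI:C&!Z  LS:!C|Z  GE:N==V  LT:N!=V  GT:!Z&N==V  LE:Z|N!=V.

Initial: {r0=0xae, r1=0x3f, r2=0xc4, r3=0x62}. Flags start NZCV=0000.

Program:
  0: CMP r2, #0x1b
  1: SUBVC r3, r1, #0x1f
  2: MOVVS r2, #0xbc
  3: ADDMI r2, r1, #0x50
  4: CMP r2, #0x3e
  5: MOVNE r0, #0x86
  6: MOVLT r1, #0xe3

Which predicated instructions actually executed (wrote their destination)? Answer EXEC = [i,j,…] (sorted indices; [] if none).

EXEC = [1,3,5,6]

0: ✓ CMP  NZCV=1010
1: ✓ SUBVC  r3←0x20
2: · MOVVS
3: ✓ ADDMI  r2←0x8f
4: ✓ CMP  NZCV=0011
5: ✓ MOVNE  r0←0x86
6: ✓ MOVLT  r1←0xe3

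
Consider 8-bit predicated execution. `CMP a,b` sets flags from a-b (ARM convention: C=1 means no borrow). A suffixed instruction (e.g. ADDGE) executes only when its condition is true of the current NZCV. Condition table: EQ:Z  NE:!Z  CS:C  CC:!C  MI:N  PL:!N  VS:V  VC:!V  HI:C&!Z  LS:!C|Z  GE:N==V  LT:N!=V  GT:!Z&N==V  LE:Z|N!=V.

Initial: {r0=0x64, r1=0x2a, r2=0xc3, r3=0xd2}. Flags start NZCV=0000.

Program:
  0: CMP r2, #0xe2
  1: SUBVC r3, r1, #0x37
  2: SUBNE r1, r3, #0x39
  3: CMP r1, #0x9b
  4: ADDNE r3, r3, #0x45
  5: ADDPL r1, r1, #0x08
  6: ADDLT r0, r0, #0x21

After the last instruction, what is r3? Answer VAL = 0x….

VAL = 0x38

0: ✓ CMP  NZCV=1000
1: ✓ SUBVC  r3←0xf3
2: ✓ SUBNE  r1←0xba
3: ✓ CMP  NZCV=0010
4: ✓ ADDNE  r3←0x38
5: ✓ ADDPL  r1←0xc2
6: · ADDLT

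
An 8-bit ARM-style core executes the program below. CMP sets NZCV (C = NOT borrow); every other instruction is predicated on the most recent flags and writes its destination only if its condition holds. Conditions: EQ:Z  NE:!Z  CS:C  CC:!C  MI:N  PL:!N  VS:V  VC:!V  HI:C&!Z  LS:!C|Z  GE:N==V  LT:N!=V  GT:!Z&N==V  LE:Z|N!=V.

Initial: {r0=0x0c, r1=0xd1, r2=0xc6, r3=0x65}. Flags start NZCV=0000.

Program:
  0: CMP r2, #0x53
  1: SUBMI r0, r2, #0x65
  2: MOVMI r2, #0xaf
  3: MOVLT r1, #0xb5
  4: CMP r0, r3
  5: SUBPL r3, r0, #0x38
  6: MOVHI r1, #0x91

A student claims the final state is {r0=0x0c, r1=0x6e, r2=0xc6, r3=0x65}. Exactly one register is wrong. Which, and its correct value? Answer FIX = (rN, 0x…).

0: ✓ CMP  NZCV=0011
1: · SUBMI
2: · MOVMI
3: ✓ MOVLT  r1←0xb5
4: ✓ CMP  NZCV=1000
5: · SUBPL
6: · MOVHI

FIX = (r1, 0xb5)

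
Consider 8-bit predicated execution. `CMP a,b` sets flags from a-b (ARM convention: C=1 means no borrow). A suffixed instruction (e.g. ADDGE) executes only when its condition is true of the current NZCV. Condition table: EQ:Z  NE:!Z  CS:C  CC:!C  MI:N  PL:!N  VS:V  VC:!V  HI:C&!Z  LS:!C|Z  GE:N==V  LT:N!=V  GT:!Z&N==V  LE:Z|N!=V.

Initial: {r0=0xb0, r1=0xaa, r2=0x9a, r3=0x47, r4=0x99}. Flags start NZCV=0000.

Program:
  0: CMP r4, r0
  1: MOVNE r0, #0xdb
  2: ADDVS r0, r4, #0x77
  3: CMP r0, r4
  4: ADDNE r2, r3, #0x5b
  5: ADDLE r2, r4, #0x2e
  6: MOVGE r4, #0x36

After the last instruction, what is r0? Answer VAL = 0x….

[0] flags=1000 → (cmp)
[1] flags=1000 NE?T → r0=0xdb
[2] flags=1000 VS?F → skip
[3] flags=0010 → (cmp)
[4] flags=0010 NE?T → r2=0xa2
[5] flags=0010 LE?F → skip
[6] flags=0010 GE?T → r4=0x36

VAL = 0xdb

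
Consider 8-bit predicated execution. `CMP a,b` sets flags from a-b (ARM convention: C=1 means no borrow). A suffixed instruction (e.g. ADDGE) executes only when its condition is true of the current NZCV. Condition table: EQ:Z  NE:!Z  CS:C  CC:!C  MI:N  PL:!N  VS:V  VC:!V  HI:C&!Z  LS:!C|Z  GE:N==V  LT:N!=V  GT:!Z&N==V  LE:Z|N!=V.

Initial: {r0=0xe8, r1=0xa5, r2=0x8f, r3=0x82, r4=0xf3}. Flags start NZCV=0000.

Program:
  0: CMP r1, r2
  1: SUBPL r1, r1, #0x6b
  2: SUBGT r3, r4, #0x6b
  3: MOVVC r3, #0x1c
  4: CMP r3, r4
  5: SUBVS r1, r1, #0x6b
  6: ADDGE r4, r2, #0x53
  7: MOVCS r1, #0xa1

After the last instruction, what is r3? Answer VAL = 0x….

VAL = 0x1c

0: ✓ CMP  NZCV=0010
1: ✓ SUBPL  r1←0x3a
2: ✓ SUBGT  r3←0x88
3: ✓ MOVVC  r3←0x1c
4: ✓ CMP  NZCV=0000
5: · SUBVS
6: ✓ ADDGE  r4←0xe2
7: · MOVCS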